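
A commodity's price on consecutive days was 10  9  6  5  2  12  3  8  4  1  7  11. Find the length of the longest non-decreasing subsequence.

5

Let dp[i] be the length of the longest such subsequence ending at index i:
i:      1  2  3  4  5  6  7  8  9 10 11 12
a[i]:  10  9  6  5  2 12  3  8  4  1  7 11
dp:     1  1  1  1  1  2  2  3  3  1  4  5
Maximum dp value is 5.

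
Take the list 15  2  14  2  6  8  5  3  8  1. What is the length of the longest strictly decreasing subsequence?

6

Negate each value so 'decreasing' becomes 'increasing', then run patience tails on the negated sequence:
-15 → extends → [-15]
-2 → extends → [-15, -2]
-14 → replaces -2 → [-15, -14]
-2 → extends → [-15, -14, -2]
-6 → replaces -2 → [-15, -14, -6]
-8 → replaces -6 → [-15, -14, -8]
-5 → extends → [-15, -14, -8, -5]
-3 → extends → [-15, -14, -8, -5, -3]
-8 → already a tail → [-15, -14, -8, -5, -3]
-1 → extends → [-15, -14, -8, -5, -3, -1]
Six tails, so the longest strictly decreasing subsequence of the original has length 6.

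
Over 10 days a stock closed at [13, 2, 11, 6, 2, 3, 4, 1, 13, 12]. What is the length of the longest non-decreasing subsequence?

5

Track the smallest tail for each achievable length (allowing ties):
13 → extends → [13]
2 → replaces 13 → [2]
11 → extends → [2, 11]
6 → replaces 11 → [2, 6]
2 → replaces 6 → [2, 2]
3 → extends → [2, 2, 3]
4 → extends → [2, 2, 3, 4]
1 → replaces 2 → [1, 2, 3, 4]
13 → extends → [1, 2, 3, 4, 13]
12 → replaces 13 → [1, 2, 3, 4, 12]
Five tails, so the longest non-decreasing subsequence has length 5 (e.g. 2, 2, 3, 4, 13).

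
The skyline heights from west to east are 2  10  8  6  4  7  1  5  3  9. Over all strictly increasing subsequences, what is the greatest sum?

Let S[i] be the best sum of a strictly increasing subsequence ending at i:
i:      1  2  3  4  5  6  7  8  9 10
a[i]:   2 10  8  6  4  7  1  5  3  9
S:      2 12 10  8  6 15  1 11  5 24
Maximum is 24 (e.g. 2 + 6 + 7 + 9).

24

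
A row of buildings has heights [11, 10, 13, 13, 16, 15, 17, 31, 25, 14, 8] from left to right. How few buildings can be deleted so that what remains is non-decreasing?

Fewest deletions = n − (longest non-decreasing subsequence).
i:      1  2  3  4  5  6  7  8  9 10 11
a[i]:  11 10 13 13 16 15 17 31 25 14  8
dp:     1  1  2  3  4  4  5  6  6  4  1
max dp = 6, so deletions = 11 − 6 = 5.

5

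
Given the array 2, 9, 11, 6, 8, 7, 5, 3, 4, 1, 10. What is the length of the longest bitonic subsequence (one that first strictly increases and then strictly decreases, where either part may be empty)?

inc[i] = longest strictly increasing subsequence ending at i; dec[i] = longest strictly decreasing subsequence starting at i:
i:      1  2  3  4  5  6  7  8  9 10 11
a[i]:   2  9 11  6  8  7  5  3  4  1 10
inc:    1  2  3  2  3  3  2  2  3  1  4
dec:    2  6  6  4  5  4  3  2  2  1  1
Best peak at i=3 (value 11): inc=3, dec=6, length 3+6−1 = 8.

8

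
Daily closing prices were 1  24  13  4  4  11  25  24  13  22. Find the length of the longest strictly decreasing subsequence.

Let dp[i] be the longest strictly decreasing subsequence ending at i:
i:      1  2  3  4  5  6  7  8  9 10
a[i]:   1 24 13  4  4 11 25 24 13 22
dp:     1  1  2  3  3  3  1  2  3  3
Maximum is 3.

3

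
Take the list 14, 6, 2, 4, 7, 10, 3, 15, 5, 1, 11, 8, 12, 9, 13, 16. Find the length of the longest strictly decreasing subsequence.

5

Negate each value so 'decreasing' becomes 'increasing', then run patience tails on the negated sequence:
-14 → extends → [-14]
-6 → extends → [-14, -6]
-2 → extends → [-14, -6, -2]
-4 → replaces -2 → [-14, -6, -4]
-7 → replaces -6 → [-14, -7, -4]
-10 → replaces -7 → [-14, -10, -4]
-3 → extends → [-14, -10, -4, -3]
-15 → replaces -14 → [-15, -10, -4, -3]
-5 → replaces -4 → [-15, -10, -5, -3]
-1 → extends → [-15, -10, -5, -3, -1]
-11 → replaces -10 → [-15, -11, -5, -3, -1]
-8 → replaces -5 → [-15, -11, -8, -3, -1]
-12 → replaces -11 → [-15, -12, -8, -3, -1]
-9 → replaces -8 → [-15, -12, -9, -3, -1]
-13 → replaces -12 → [-15, -13, -9, -3, -1]
-16 → replaces -15 → [-16, -13, -9, -3, -1]
Five tails, so the longest strictly decreasing subsequence of the original has length 5.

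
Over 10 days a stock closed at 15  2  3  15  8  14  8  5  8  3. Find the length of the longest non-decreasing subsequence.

5

Track the smallest tail for each achievable length (allowing ties):
15 → extends → [15]
2 → replaces 15 → [2]
3 → extends → [2, 3]
15 → extends → [2, 3, 15]
8 → replaces 15 → [2, 3, 8]
14 → extends → [2, 3, 8, 14]
8 → replaces 14 → [2, 3, 8, 8]
5 → replaces 8 → [2, 3, 5, 8]
8 → extends → [2, 3, 5, 8, 8]
3 → replaces 5 → [2, 3, 3, 8, 8]
Five tails, so the longest non-decreasing subsequence has length 5 (e.g. 2, 3, 8, 8, 8).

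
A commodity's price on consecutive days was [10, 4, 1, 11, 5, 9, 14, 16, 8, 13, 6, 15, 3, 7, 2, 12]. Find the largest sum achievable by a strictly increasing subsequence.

51

Let S[i] be the best sum of a strictly increasing subsequence ending at i:
i:      1  2  3  4  5  6  7  8  9 10 11 12 13 14 15 16
a[i]:  10  4  1 11  5  9 14 16  8 13  6 15  3  7  2 12
S:     10  4  1 21  9 18 35 51 17 34 15 50  4 22  3 34
Maximum is 51 (e.g. 10 + 11 + 14 + 16).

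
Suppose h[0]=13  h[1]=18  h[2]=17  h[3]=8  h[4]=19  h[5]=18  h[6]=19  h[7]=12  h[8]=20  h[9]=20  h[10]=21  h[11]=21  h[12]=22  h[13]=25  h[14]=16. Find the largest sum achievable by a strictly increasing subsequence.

Let S[i] be the best sum of a strictly increasing subsequence ending at i:
i:       0   1   2   3   4   5   6   7   8   9  10  11  12  13  14
h[i]:   13  18  17   8  19  18  19  12  20  20  21  21  22  25  16
S:      13  31  30   8  50  48  67  20  87  87 108 108 130 155  36
Maximum is 155 (e.g. 13 + 17 + 18 + 19 + 20 + 21 + 22 + 25).

155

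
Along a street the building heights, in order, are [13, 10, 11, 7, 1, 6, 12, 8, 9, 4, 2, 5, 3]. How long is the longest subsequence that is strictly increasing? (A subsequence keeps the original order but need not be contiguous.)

Track the smallest tail for each achievable length (strict):
13 → extends → [13]
10 → replaces 13 → [10]
11 → extends → [10, 11]
7 → replaces 10 → [7, 11]
1 → replaces 7 → [1, 11]
6 → replaces 11 → [1, 6]
12 → extends → [1, 6, 12]
8 → replaces 12 → [1, 6, 8]
9 → extends → [1, 6, 8, 9]
4 → replaces 6 → [1, 4, 8, 9]
2 → replaces 4 → [1, 2, 8, 9]
5 → replaces 8 → [1, 2, 5, 9]
3 → replaces 5 → [1, 2, 3, 9]
Four tails, so the longest strictly increasing subsequence has length 4 (e.g. 1, 6, 8, 9).

4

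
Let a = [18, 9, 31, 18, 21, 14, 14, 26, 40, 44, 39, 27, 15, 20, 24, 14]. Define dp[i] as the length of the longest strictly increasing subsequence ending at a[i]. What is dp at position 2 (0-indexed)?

dp[i] = 1 + max{dp[j] : j<i, a[j]<a[i]} (or 1 if no such j):
i:      0  1  2  3  4  5  6  7  8  9 10 11 12 13 14 15
a[i]:  18  9 31 18 21 14 14 26 40 44 39 27 15 20 24 14
dp:     1  1  2  2  3  2  2  4  5  6  5  5  3  4  5  2
At index 2 the value is 2.

2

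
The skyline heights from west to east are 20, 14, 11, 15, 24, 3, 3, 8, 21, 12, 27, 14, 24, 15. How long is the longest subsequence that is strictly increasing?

5

Track the smallest tail for each achievable length (strict):
20 → extends → [20]
14 → replaces 20 → [14]
11 → replaces 14 → [11]
15 → extends → [11, 15]
24 → extends → [11, 15, 24]
3 → replaces 11 → [3, 15, 24]
3 → already a tail → [3, 15, 24]
8 → replaces 15 → [3, 8, 24]
21 → replaces 24 → [3, 8, 21]
12 → replaces 21 → [3, 8, 12]
27 → extends → [3, 8, 12, 27]
14 → replaces 27 → [3, 8, 12, 14]
24 → extends → [3, 8, 12, 14, 24]
15 → replaces 24 → [3, 8, 12, 14, 15]
Five tails, so the longest strictly increasing subsequence has length 5 (e.g. 3, 8, 12, 14, 24).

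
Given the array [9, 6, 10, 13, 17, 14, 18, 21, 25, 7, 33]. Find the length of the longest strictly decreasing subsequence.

Let dp[i] be the longest strictly decreasing subsequence ending at i:
i:      1  2  3  4  5  6  7  8  9 10 11
a[i]:   9  6 10 13 17 14 18 21 25  7 33
dp:     1  2  1  1  1  2  1  1  1  3  1
Maximum is 3.

3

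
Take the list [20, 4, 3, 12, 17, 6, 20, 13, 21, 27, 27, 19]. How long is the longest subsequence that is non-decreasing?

7

Track the smallest tail for each achievable length (allowing ties):
20 → extends → [20]
4 → replaces 20 → [4]
3 → replaces 4 → [3]
12 → extends → [3, 12]
17 → extends → [3, 12, 17]
6 → replaces 12 → [3, 6, 17]
20 → extends → [3, 6, 17, 20]
13 → replaces 17 → [3, 6, 13, 20]
21 → extends → [3, 6, 13, 20, 21]
27 → extends → [3, 6, 13, 20, 21, 27]
27 → extends → [3, 6, 13, 20, 21, 27, 27]
19 → replaces 20 → [3, 6, 13, 19, 21, 27, 27]
Seven tails, so the longest non-decreasing subsequence has length 7 (e.g. 4, 12, 17, 20, 21, 27, 27).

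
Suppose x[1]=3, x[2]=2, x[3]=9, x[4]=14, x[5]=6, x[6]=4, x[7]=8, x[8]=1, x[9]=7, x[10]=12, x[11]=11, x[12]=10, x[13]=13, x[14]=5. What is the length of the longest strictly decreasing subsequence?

5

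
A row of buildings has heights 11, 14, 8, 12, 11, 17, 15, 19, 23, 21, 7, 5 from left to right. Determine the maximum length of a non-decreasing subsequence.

Track the smallest tail for each achievable length (allowing ties):
11 → extends → [11]
14 → extends → [11, 14]
8 → replaces 11 → [8, 14]
12 → replaces 14 → [8, 12]
11 → replaces 12 → [8, 11]
17 → extends → [8, 11, 17]
15 → replaces 17 → [8, 11, 15]
19 → extends → [8, 11, 15, 19]
23 → extends → [8, 11, 15, 19, 23]
21 → replaces 23 → [8, 11, 15, 19, 21]
7 → replaces 8 → [7, 11, 15, 19, 21]
5 → replaces 7 → [5, 11, 15, 19, 21]
Five tails, so the longest non-decreasing subsequence has length 5 (e.g. 11, 14, 17, 19, 23).

5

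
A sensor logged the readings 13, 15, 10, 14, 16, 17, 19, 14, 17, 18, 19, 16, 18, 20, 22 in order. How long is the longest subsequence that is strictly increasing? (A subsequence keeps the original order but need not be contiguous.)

Track the smallest tail for each achievable length (strict):
13 → extends → [13]
15 → extends → [13, 15]
10 → replaces 13 → [10, 15]
14 → replaces 15 → [10, 14]
16 → extends → [10, 14, 16]
17 → extends → [10, 14, 16, 17]
19 → extends → [10, 14, 16, 17, 19]
14 → already a tail → [10, 14, 16, 17, 19]
17 → already a tail → [10, 14, 16, 17, 19]
18 → replaces 19 → [10, 14, 16, 17, 18]
19 → extends → [10, 14, 16, 17, 18, 19]
16 → already a tail → [10, 14, 16, 17, 18, 19]
18 → already a tail → [10, 14, 16, 17, 18, 19]
20 → extends → [10, 14, 16, 17, 18, 19, 20]
22 → extends → [10, 14, 16, 17, 18, 19, 20, 22]
Eight tails, so the longest strictly increasing subsequence has length 8 (e.g. 13, 15, 16, 17, 18, 19, 20, 22).

8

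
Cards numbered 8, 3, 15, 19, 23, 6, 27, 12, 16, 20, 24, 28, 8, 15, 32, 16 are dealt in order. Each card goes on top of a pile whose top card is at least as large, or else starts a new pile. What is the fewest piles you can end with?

Place each on the leftmost legal pile:
8 → new pile 1 (tops now [8])
3 → pile 1 (tops now [3])
15 → new pile 2 (tops now [3, 15])
19 → new pile 3 (tops now [3, 15, 19])
23 → new pile 4 (tops now [3, 15, 19, 23])
6 → pile 2 (tops now [3, 6, 19, 23])
27 → new pile 5 (tops now [3, 6, 19, 23, 27])
12 → pile 3 (tops now [3, 6, 12, 23, 27])
16 → pile 4 (tops now [3, 6, 12, 16, 27])
20 → pile 5 (tops now [3, 6, 12, 16, 20])
24 → new pile 6 (tops now [3, 6, 12, 16, 20, 24])
28 → new pile 7 (tops now [3, 6, 12, 16, 20, 24, 28])
8 → pile 3 (tops now [3, 6, 8, 16, 20, 24, 28])
15 → pile 4 (tops now [3, 6, 8, 15, 20, 24, 28])
32 → new pile 8 (tops now [3, 6, 8, 15, 20, 24, 28, 32])
16 → pile 5 (tops now [3, 6, 8, 15, 16, 24, 28, 32])
Eight piles.

8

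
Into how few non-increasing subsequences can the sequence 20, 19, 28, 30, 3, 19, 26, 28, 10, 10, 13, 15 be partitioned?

4

Place each on the leftmost legal pile:
20 → new pile 1 (tops now [20])
19 → pile 1 (tops now [19])
28 → new pile 2 (tops now [19, 28])
30 → new pile 3 (tops now [19, 28, 30])
3 → pile 1 (tops now [3, 28, 30])
19 → pile 2 (tops now [3, 19, 30])
26 → pile 3 (tops now [3, 19, 26])
28 → new pile 4 (tops now [3, 19, 26, 28])
10 → pile 2 (tops now [3, 10, 26, 28])
10 → pile 2 (tops now [3, 10, 26, 28])
13 → pile 3 (tops now [3, 10, 13, 28])
15 → pile 4 (tops now [3, 10, 13, 15])
Four piles.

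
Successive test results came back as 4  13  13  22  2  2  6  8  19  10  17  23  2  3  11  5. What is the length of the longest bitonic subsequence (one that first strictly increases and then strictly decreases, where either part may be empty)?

inc[i] = longest strictly increasing subsequence ending at i; dec[i] = longest strictly decreasing subsequence starting at i:
i:      1  2  3  4  5  6  7  8  9 10 11 12 13 14 15 16
a[i]:   4 13 13 22  2  2  6  8 19 10 17 23  2  3 11  5
inc:    1  2  2  3  1  1  2  3  4  4  5  6  1  2  5  3
dec:    2  3  3  5  1  1  2  2  4  2  3  3  1  1  2  1
Best peak at i=12 (value 23): inc=6, dec=3, length 6+3−1 = 8.

8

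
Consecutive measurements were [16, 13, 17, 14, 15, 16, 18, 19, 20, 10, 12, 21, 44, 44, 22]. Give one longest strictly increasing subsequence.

Patience tails give the LIS length; then backtrack through the dp parents:
16 → extends → [16]
13 → replaces 16 → [13]
17 → extends → [13, 17]
14 → replaces 17 → [13, 14]
15 → extends → [13, 14, 15]
16 → extends → [13, 14, 15, 16]
18 → extends → [13, 14, 15, 16, 18]
19 → extends → [13, 14, 15, 16, 18, 19]
20 → extends → [13, 14, 15, 16, 18, 19, 20]
10 → replaces 13 → [10, 14, 15, 16, 18, 19, 20]
12 → replaces 14 → [10, 12, 15, 16, 18, 19, 20]
21 → extends → [10, 12, 15, 16, 18, 19, 20, 21]
44 → extends → [10, 12, 15, 16, 18, 19, 20, 21, 44]
44 → already a tail → [10, 12, 15, 16, 18, 19, 20, 21, 44]
22 → replaces 44 → [10, 12, 15, 16, 18, 19, 20, 21, 22]
Length 9; one witness is 13, 14, 15, 16, 18, 19, 20, 21, 44.

13, 14, 15, 16, 18, 19, 20, 21, 44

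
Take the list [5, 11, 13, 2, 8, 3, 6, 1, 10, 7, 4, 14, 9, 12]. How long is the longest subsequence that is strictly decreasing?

Negate each value so 'decreasing' becomes 'increasing', then run patience tails on the negated sequence:
-5 → extends → [-5]
-11 → replaces -5 → [-11]
-13 → replaces -11 → [-13]
-2 → extends → [-13, -2]
-8 → replaces -2 → [-13, -8]
-3 → extends → [-13, -8, -3]
-6 → replaces -3 → [-13, -8, -6]
-1 → extends → [-13, -8, -6, -1]
-10 → replaces -8 → [-13, -10, -6, -1]
-7 → replaces -6 → [-13, -10, -7, -1]
-4 → replaces -1 → [-13, -10, -7, -4]
-14 → replaces -13 → [-14, -10, -7, -4]
-9 → replaces -7 → [-14, -10, -9, -4]
-12 → replaces -10 → [-14, -12, -9, -4]
Four tails, so the longest strictly decreasing subsequence of the original has length 4.

4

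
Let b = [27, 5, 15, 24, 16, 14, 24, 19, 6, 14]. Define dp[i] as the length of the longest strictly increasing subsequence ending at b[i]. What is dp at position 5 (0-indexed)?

dp[i] = 1 + max{dp[j] : j<i, b[j]<b[i]} (or 1 if no such j):
i:      0  1  2  3  4  5  6  7  8  9
b[i]:  27  5 15 24 16 14 24 19  6 14
dp:     1  1  2  3  3  2  4  4  2  3
At index 5 the value is 2.

2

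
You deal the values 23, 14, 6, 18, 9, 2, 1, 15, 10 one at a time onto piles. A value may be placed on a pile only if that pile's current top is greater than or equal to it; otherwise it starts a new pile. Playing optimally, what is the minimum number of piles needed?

Place each on the leftmost legal pile:
23 → new pile 1 (tops now [23])
14 → pile 1 (tops now [14])
6 → pile 1 (tops now [6])
18 → new pile 2 (tops now [6, 18])
9 → pile 2 (tops now [6, 9])
2 → pile 1 (tops now [2, 9])
1 → pile 1 (tops now [1, 9])
15 → new pile 3 (tops now [1, 9, 15])
10 → pile 3 (tops now [1, 9, 10])
Three piles.

3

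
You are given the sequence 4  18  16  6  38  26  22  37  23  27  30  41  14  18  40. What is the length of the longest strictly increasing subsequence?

7

Let dp[i] be the length of the longest such subsequence ending at index i:
i:      1  2  3  4  5  6  7  8  9 10 11 12 13 14 15
a[i]:   4 18 16  6 38 26 22 37 23 27 30 41 14 18 40
dp:     1  2  2  2  3  3  3  4  4  5  6  7  3  4  7
Maximum dp value is 7.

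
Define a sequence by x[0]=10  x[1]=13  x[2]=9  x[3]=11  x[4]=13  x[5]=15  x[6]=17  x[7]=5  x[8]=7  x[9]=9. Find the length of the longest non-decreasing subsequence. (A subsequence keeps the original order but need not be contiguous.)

5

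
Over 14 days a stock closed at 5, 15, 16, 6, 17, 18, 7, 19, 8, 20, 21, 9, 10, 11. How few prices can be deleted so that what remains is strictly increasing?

6

Fewest deletions = n − (longest strictly increasing subsequence).
i:      1  2  3  4  5  6  7  8  9 10 11 12 13 14
a[i]:   5 15 16  6 17 18  7 19  8 20 21  9 10 11
dp:     1  2  3  2  4  5  3  6  4  7  8  5  6  7
max dp = 8, so deletions = 14 − 8 = 6.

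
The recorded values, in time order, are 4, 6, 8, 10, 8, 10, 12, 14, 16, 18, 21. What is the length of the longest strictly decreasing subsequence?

2

Let dp[i] be the longest strictly decreasing subsequence ending at i:
i:      1  2  3  4  5  6  7  8  9 10 11
a[i]:   4  6  8 10  8 10 12 14 16 18 21
dp:     1  1  1  1  2  1  1  1  1  1  1
Maximum is 2.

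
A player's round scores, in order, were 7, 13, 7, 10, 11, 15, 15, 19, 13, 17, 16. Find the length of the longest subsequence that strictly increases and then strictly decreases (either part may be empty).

7

inc[i] = longest strictly increasing subsequence ending at i; dec[i] = longest strictly decreasing subsequence starting at i:
i:      1  2  3  4  5  6  7  8  9 10 11
a[i]:   7 13  7 10 11 15 15 19 13 17 16
inc:    1  2  1  2  3  4  4  5  4  5  5
dec:    1  2  1  1  1  2  2  3  1  2  1
Best peak at i=8 (value 19): inc=5, dec=3, length 5+3−1 = 7.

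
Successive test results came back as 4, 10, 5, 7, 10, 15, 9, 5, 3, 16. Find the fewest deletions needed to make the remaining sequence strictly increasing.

4

Fewest deletions = n − (longest strictly increasing subsequence).
i:      1  2  3  4  5  6  7  8  9 10
a[i]:   4 10  5  7 10 15  9  5  3 16
dp:     1  2  2  3  4  5  4  2  1  6
max dp = 6, so deletions = 10 − 6 = 4.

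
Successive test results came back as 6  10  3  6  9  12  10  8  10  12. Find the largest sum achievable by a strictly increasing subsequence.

Let S[i] be the best sum of a strictly increasing subsequence ending at i:
i:      1  2  3  4  5  6  7  8  9 10
a[i]:   6 10  3  6  9 12 10  8 10 12
S:      6 16  3  9 18 30 28 17 28 40
Maximum is 40 (e.g. 3 + 6 + 9 + 10 + 12).

40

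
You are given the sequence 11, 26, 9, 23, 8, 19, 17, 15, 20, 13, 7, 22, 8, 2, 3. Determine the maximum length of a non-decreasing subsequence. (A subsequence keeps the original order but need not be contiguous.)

4

Track the smallest tail for each achievable length (allowing ties):
11 → extends → [11]
26 → extends → [11, 26]
9 → replaces 11 → [9, 26]
23 → replaces 26 → [9, 23]
8 → replaces 9 → [8, 23]
19 → replaces 23 → [8, 19]
17 → replaces 19 → [8, 17]
15 → replaces 17 → [8, 15]
20 → extends → [8, 15, 20]
13 → replaces 15 → [8, 13, 20]
7 → replaces 8 → [7, 13, 20]
22 → extends → [7, 13, 20, 22]
8 → replaces 13 → [7, 8, 20, 22]
2 → replaces 7 → [2, 8, 20, 22]
3 → replaces 8 → [2, 3, 20, 22]
Four tails, so the longest non-decreasing subsequence has length 4 (e.g. 11, 19, 20, 22).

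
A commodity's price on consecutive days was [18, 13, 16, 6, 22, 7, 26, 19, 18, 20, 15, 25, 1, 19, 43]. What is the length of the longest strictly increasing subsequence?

6

Track the smallest tail for each achievable length (strict):
18 → extends → [18]
13 → replaces 18 → [13]
16 → extends → [13, 16]
6 → replaces 13 → [6, 16]
22 → extends → [6, 16, 22]
7 → replaces 16 → [6, 7, 22]
26 → extends → [6, 7, 22, 26]
19 → replaces 22 → [6, 7, 19, 26]
18 → replaces 19 → [6, 7, 18, 26]
20 → replaces 26 → [6, 7, 18, 20]
15 → replaces 18 → [6, 7, 15, 20]
25 → extends → [6, 7, 15, 20, 25]
1 → replaces 6 → [1, 7, 15, 20, 25]
19 → replaces 20 → [1, 7, 15, 19, 25]
43 → extends → [1, 7, 15, 19, 25, 43]
Six tails, so the longest strictly increasing subsequence has length 6 (e.g. 13, 16, 19, 20, 25, 43).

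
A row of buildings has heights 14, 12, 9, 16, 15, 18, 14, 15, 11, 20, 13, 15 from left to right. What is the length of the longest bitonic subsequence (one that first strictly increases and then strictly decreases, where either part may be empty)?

inc[i] = longest strictly increasing subsequence ending at i; dec[i] = longest strictly decreasing subsequence starting at i:
i:      1  2  3  4  5  6  7  8  9 10 11 12
a[i]:  14 12  9 16 15 18 14 15 11 20 13 15
inc:    1  1  1  2  2  3  2  3  2  4  3  4
dec:    3  2  1  4  3  3  2  2  1  2  1  1
Best peak at i=4 (value 16): inc=2, dec=4, length 2+4−1 = 5.

5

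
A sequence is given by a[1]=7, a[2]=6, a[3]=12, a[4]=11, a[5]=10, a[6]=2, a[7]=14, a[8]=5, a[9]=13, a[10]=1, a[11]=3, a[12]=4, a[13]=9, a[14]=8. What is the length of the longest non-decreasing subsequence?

4

Track the smallest tail for each achievable length (allowing ties):
7 → extends → [7]
6 → replaces 7 → [6]
12 → extends → [6, 12]
11 → replaces 12 → [6, 11]
10 → replaces 11 → [6, 10]
2 → replaces 6 → [2, 10]
14 → extends → [2, 10, 14]
5 → replaces 10 → [2, 5, 14]
13 → replaces 14 → [2, 5, 13]
1 → replaces 2 → [1, 5, 13]
3 → replaces 5 → [1, 3, 13]
4 → replaces 13 → [1, 3, 4]
9 → extends → [1, 3, 4, 9]
8 → replaces 9 → [1, 3, 4, 8]
Four tails, so the longest non-decreasing subsequence has length 4 (e.g. 2, 3, 4, 9).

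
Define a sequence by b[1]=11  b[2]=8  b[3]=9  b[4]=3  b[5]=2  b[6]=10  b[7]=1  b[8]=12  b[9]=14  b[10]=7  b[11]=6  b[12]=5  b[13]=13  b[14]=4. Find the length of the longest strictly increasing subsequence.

Let dp[i] be the length of the longest such subsequence ending at index i:
i:      1  2  3  4  5  6  7  8  9 10 11 12 13 14
b[i]:  11  8  9  3  2 10  1 12 14  7  6  5 13  4
dp:     1  1  2  1  1  3  1  4  5  2  2  2  5  2
Maximum dp value is 5.

5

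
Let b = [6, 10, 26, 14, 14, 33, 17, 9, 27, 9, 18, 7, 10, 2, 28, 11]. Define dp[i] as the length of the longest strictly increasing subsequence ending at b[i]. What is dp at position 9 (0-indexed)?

2

dp[i] = 1 + max{dp[j] : j<i, b[j]<b[i]} (or 1 if no such j):
i:      0  1  2  3  4  5  6  7  8  9 10 11 12 13 14 15
b[i]:   6 10 26 14 14 33 17  9 27  9 18  7 10  2 28 11
dp:     1  2  3  3  3  4  4  2  5  2  5  2  3  1  6  4
At index 9 the value is 2.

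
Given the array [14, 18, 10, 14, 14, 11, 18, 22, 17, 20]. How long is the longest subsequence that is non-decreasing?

Let dp[i] be the length of the longest such subsequence ending at index i:
i:      1  2  3  4  5  6  7  8  9 10
a[i]:  14 18 10 14 14 11 18 22 17 20
dp:     1  2  1  2  3  2  4  5  4  5
Maximum dp value is 5.

5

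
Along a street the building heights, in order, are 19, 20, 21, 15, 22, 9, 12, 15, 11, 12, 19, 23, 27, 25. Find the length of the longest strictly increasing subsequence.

Track the smallest tail for each achievable length (strict):
19 → extends → [19]
20 → extends → [19, 20]
21 → extends → [19, 20, 21]
15 → replaces 19 → [15, 20, 21]
22 → extends → [15, 20, 21, 22]
9 → replaces 15 → [9, 20, 21, 22]
12 → replaces 20 → [9, 12, 21, 22]
15 → replaces 21 → [9, 12, 15, 22]
11 → replaces 12 → [9, 11, 15, 22]
12 → replaces 15 → [9, 11, 12, 22]
19 → replaces 22 → [9, 11, 12, 19]
23 → extends → [9, 11, 12, 19, 23]
27 → extends → [9, 11, 12, 19, 23, 27]
25 → replaces 27 → [9, 11, 12, 19, 23, 25]
Six tails, so the longest strictly increasing subsequence has length 6 (e.g. 19, 20, 21, 22, 23, 27).

6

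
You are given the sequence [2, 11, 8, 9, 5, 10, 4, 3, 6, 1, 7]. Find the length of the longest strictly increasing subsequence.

4

Track the smallest tail for each achievable length (strict):
2 → extends → [2]
11 → extends → [2, 11]
8 → replaces 11 → [2, 8]
9 → extends → [2, 8, 9]
5 → replaces 8 → [2, 5, 9]
10 → extends → [2, 5, 9, 10]
4 → replaces 5 → [2, 4, 9, 10]
3 → replaces 4 → [2, 3, 9, 10]
6 → replaces 9 → [2, 3, 6, 10]
1 → replaces 2 → [1, 3, 6, 10]
7 → replaces 10 → [1, 3, 6, 7]
Four tails, so the longest strictly increasing subsequence has length 4 (e.g. 2, 8, 9, 10).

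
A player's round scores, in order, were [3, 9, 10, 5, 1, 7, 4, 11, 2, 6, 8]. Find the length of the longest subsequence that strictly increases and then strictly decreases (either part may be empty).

inc[i] = longest strictly increasing subsequence ending at i; dec[i] = longest strictly decreasing subsequence starting at i:
i:      1  2  3  4  5  6  7  8  9 10 11
a[i]:   3  9 10  5  1  7  4 11  2  6  8
inc:    1  2  3  2  1  3  2  4  2  3  4
dec:    2  4  4  3  1  3  2  2  1  1  1
Best peak at i=3 (value 10): inc=3, dec=4, length 3+4−1 = 6.

6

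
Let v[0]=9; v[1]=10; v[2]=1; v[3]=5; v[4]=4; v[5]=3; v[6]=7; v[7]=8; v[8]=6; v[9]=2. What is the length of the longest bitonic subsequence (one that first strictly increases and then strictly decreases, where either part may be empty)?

inc[i] = longest strictly increasing subsequence ending at i; dec[i] = longest strictly decreasing subsequence starting at i:
i:      0  1  2  3  4  5  6  7  8  9
v[i]:   9 10  1  5  4  3  7  8  6  2
inc:    1  2  1  2  2  2  3  4  3  2
dec:    5  5  1  4  3  2  3  3  2  1
Best peak at i=1 (value 10): inc=2, dec=5, length 2+5−1 = 6.

6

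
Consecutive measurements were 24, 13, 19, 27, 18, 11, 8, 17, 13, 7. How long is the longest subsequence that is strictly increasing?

3

Track the smallest tail for each achievable length (strict):
24 → extends → [24]
13 → replaces 24 → [13]
19 → extends → [13, 19]
27 → extends → [13, 19, 27]
18 → replaces 19 → [13, 18, 27]
11 → replaces 13 → [11, 18, 27]
8 → replaces 11 → [8, 18, 27]
17 → replaces 18 → [8, 17, 27]
13 → replaces 17 → [8, 13, 27]
7 → replaces 8 → [7, 13, 27]
Three tails, so the longest strictly increasing subsequence has length 3 (e.g. 13, 19, 27).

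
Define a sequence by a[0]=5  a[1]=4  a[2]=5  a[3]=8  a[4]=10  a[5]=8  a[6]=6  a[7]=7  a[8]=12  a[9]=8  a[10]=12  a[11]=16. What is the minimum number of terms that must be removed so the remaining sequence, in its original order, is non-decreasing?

5

Fewest deletions = n − (longest non-decreasing subsequence).
Patience tails:
5 → extends → [5]
4 → replaces 5 → [4]
5 → extends → [4, 5]
8 → extends → [4, 5, 8]
10 → extends → [4, 5, 8, 10]
8 → replaces 10 → [4, 5, 8, 8]
6 → replaces 8 → [4, 5, 6, 8]
7 → replaces 8 → [4, 5, 6, 7]
12 → extends → [4, 5, 6, 7, 12]
8 → replaces 12 → [4, 5, 6, 7, 8]
12 → extends → [4, 5, 6, 7, 8, 12]
16 → extends → [4, 5, 6, 7, 8, 12, 16]
Longest non-decreasing subsequence has length 7, so deletions = 12 − 7 = 5.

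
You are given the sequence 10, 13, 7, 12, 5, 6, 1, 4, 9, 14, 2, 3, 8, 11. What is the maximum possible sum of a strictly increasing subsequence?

Let S[i] be the best sum of a strictly increasing subsequence ending at i:
i:      1  2  3  4  5  6  7  8  9 10 11 12 13 14
a[i]:  10 13  7 12  5  6  1  4  9 14  2  3  8 11
S:     10 23  7 22  5 11  1  5 20 37  3  6 19 31
Maximum is 37 (e.g. 10 + 13 + 14).

37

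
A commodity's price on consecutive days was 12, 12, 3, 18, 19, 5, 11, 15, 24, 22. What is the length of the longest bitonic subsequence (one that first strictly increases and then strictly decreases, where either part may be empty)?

inc[i] = longest strictly increasing subsequence ending at i; dec[i] = longest strictly decreasing subsequence starting at i:
i:      1  2  3  4  5  6  7  8  9 10
a[i]:  12 12  3 18 19  5 11 15 24 22
inc:    1  1  1  2  3  2  3  4  5  5
dec:    2  2  1  2  2  1  1  1  2  1
Best peak at i=9 (value 24): inc=5, dec=2, length 5+2−1 = 6.

6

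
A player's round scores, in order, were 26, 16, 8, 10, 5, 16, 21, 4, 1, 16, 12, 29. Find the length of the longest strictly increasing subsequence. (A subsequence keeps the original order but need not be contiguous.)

5

Track the smallest tail for each achievable length (strict):
26 → extends → [26]
16 → replaces 26 → [16]
8 → replaces 16 → [8]
10 → extends → [8, 10]
5 → replaces 8 → [5, 10]
16 → extends → [5, 10, 16]
21 → extends → [5, 10, 16, 21]
4 → replaces 5 → [4, 10, 16, 21]
1 → replaces 4 → [1, 10, 16, 21]
16 → already a tail → [1, 10, 16, 21]
12 → replaces 16 → [1, 10, 12, 21]
29 → extends → [1, 10, 12, 21, 29]
Five tails, so the longest strictly increasing subsequence has length 5 (e.g. 8, 10, 16, 21, 29).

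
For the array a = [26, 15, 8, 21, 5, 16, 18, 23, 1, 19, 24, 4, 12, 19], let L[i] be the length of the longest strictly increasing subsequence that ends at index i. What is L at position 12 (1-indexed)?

2

dp[i] = 1 + max{dp[j] : j<i, a[j]<a[i]} (or 1 if no such j):
i:      1  2  3  4  5  6  7  8  9 10 11 12 13 14
a[i]:  26 15  8 21  5 16 18 23  1 19 24  4 12 19
dp:     1  1  1  2  1  2  3  4  1  4  5  2  3  4
At index 12 the value is 2.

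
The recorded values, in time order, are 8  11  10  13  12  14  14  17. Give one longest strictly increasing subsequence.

Patience tails give the LIS length; then backtrack through the dp parents:
8 → extends → [8]
11 → extends → [8, 11]
10 → replaces 11 → [8, 10]
13 → extends → [8, 10, 13]
12 → replaces 13 → [8, 10, 12]
14 → extends → [8, 10, 12, 14]
14 → already a tail → [8, 10, 12, 14]
17 → extends → [8, 10, 12, 14, 17]
Length 5; one witness is 8, 11, 13, 14, 17.

8, 11, 13, 14, 17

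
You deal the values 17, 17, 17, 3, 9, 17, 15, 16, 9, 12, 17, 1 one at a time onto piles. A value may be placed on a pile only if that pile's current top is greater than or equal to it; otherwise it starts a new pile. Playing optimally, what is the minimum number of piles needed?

The minimum number of non-increasing subsequences covering a sequence equals the length of its longest strictly increasing subsequence.
LIS length is 5 (e.g. 3, 9, 15, 16, 17), so 5 piles are needed.

5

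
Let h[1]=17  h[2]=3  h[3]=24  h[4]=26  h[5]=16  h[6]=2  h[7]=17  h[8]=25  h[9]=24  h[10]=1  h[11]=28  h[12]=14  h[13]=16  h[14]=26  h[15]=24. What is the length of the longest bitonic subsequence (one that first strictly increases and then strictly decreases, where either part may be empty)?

inc[i] = longest strictly increasing subsequence ending at i; dec[i] = longest strictly decreasing subsequence starting at i:
i:      1  2  3  4  5  6  7  8  9 10 11 12 13 14 15
h[i]:  17  3 24 26 16  2 17 25 24  1 28 14 16 26 24
inc:    1  1  2  3  2  1  3  4  4  1  5  2  3  5  4
dec:    4  3  4  4  3  2  2  3  2  1  3  1  1  2  1
Best peak at i=11 (value 28): inc=5, dec=3, length 5+3−1 = 7.

7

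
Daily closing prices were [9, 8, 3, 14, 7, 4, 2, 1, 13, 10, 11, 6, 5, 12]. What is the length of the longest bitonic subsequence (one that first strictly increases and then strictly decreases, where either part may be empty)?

6

inc[i] = longest strictly increasing subsequence ending at i; dec[i] = longest strictly decreasing subsequence starting at i:
i:      1  2  3  4  5  6  7  8  9 10 11 12 13 14
a[i]:   9  8  3 14  7  4  2  1 13 10 11  6  5 12
inc:    1  1  1  2  2  2  1  1  3  3  4  3  3  5
dec:    6  5  3  5  4  3  2  1  4  3  3  2  1  1
Best peak at i=1 (value 9): inc=1, dec=6, length 1+6−1 = 6.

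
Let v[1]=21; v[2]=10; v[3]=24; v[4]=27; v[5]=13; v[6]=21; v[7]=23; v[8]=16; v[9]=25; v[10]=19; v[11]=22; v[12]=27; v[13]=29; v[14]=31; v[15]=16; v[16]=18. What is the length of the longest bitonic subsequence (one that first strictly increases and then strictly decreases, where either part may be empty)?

9

inc[i] = longest strictly increasing subsequence ending at i; dec[i] = longest strictly decreasing subsequence starting at i:
i:      1  2  3  4  5  6  7  8  9 10 11 12 13 14 15 16
v[i]:  21 10 24 27 13 21 23 16 25 19 22 27 29 31 16 18
inc:    1  1  2  3  2  3  4  3  5  4  5  6  7  8  3  4
dec:    3  1  4  4  1  3  3  1  3  2  2  2  2  2  1  1
Best peak at i=14 (value 31): inc=8, dec=2, length 8+2−1 = 9.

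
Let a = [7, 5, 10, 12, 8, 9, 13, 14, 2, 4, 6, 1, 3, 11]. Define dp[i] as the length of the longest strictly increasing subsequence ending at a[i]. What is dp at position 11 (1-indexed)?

3

dp[i] = 1 + max{dp[j] : j<i, a[j]<a[i]} (or 1 if no such j):
i:      1  2  3  4  5  6  7  8  9 10 11 12 13 14
a[i]:   7  5 10 12  8  9 13 14  2  4  6  1  3 11
dp:     1  1  2  3  2  3  4  5  1  2  3  1  2  4
At index 11 the value is 3.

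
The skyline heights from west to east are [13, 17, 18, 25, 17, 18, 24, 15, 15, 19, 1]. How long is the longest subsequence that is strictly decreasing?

4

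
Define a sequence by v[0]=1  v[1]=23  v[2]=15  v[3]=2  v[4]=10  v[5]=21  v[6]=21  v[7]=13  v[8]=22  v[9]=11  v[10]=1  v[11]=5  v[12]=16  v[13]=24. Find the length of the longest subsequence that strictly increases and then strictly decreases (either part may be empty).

inc[i] = longest strictly increasing subsequence ending at i; dec[i] = longest strictly decreasing subsequence starting at i:
i:      0  1  2  3  4  5  6  7  8  9 10 11 12 13
v[i]:   1 23 15  2 10 21 21 13 22 11  1  5 16 24
inc:    1  2  2  2  3  4  4  4  5  4  1  3  5  6
dec:    1  5  4  2  2  4  4  3  3  2  1  1  1  1
Best peak at i=5 (value 21): inc=4, dec=4, length 4+4−1 = 7.

7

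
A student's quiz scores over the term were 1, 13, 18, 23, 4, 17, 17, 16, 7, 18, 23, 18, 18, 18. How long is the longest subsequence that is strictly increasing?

5

Track the smallest tail for each achievable length (strict):
1 → extends → [1]
13 → extends → [1, 13]
18 → extends → [1, 13, 18]
23 → extends → [1, 13, 18, 23]
4 → replaces 13 → [1, 4, 18, 23]
17 → replaces 18 → [1, 4, 17, 23]
17 → already a tail → [1, 4, 17, 23]
16 → replaces 17 → [1, 4, 16, 23]
7 → replaces 16 → [1, 4, 7, 23]
18 → replaces 23 → [1, 4, 7, 18]
23 → extends → [1, 4, 7, 18, 23]
18 → already a tail → [1, 4, 7, 18, 23]
18 → already a tail → [1, 4, 7, 18, 23]
18 → already a tail → [1, 4, 7, 18, 23]
Five tails, so the longest strictly increasing subsequence has length 5 (e.g. 1, 13, 17, 18, 23).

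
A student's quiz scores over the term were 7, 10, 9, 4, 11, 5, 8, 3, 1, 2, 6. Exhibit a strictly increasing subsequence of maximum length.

7, 10, 11

Patience tails give the LIS length; then backtrack through the dp parents:
7 → extends → [7]
10 → extends → [7, 10]
9 → replaces 10 → [7, 9]
4 → replaces 7 → [4, 9]
11 → extends → [4, 9, 11]
5 → replaces 9 → [4, 5, 11]
8 → replaces 11 → [4, 5, 8]
3 → replaces 4 → [3, 5, 8]
1 → replaces 3 → [1, 5, 8]
2 → replaces 5 → [1, 2, 8]
6 → replaces 8 → [1, 2, 6]
Length 3; one witness is 7, 10, 11.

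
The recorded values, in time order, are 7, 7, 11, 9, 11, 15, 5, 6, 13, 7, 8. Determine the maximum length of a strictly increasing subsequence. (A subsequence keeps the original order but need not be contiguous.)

Track the smallest tail for each achievable length (strict):
7 → extends → [7]
7 → already a tail → [7]
11 → extends → [7, 11]
9 → replaces 11 → [7, 9]
11 → extends → [7, 9, 11]
15 → extends → [7, 9, 11, 15]
5 → replaces 7 → [5, 9, 11, 15]
6 → replaces 9 → [5, 6, 11, 15]
13 → replaces 15 → [5, 6, 11, 13]
7 → replaces 11 → [5, 6, 7, 13]
8 → replaces 13 → [5, 6, 7, 8]
Four tails, so the longest strictly increasing subsequence has length 4 (e.g. 7, 9, 11, 15).

4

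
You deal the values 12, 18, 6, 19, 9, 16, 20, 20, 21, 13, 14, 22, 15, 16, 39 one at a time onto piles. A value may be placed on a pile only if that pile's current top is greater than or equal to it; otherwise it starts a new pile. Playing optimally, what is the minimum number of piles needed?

Place each on the leftmost legal pile:
12 → new pile 1 (tops now [12])
18 → new pile 2 (tops now [12, 18])
6 → pile 1 (tops now [6, 18])
19 → new pile 3 (tops now [6, 18, 19])
9 → pile 2 (tops now [6, 9, 19])
16 → pile 3 (tops now [6, 9, 16])
20 → new pile 4 (tops now [6, 9, 16, 20])
20 → pile 4 (tops now [6, 9, 16, 20])
21 → new pile 5 (tops now [6, 9, 16, 20, 21])
13 → pile 3 (tops now [6, 9, 13, 20, 21])
14 → pile 4 (tops now [6, 9, 13, 14, 21])
22 → new pile 6 (tops now [6, 9, 13, 14, 21, 22])
15 → pile 5 (tops now [6, 9, 13, 14, 15, 22])
16 → pile 6 (tops now [6, 9, 13, 14, 15, 16])
39 → new pile 7 (tops now [6, 9, 13, 14, 15, 16, 39])
Seven piles.

7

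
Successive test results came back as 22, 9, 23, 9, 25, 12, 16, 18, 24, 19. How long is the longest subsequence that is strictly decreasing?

Let dp[i] be the longest strictly decreasing subsequence ending at i:
i:      1  2  3  4  5  6  7  8  9 10
a[i]:  22  9 23  9 25 12 16 18 24 19
dp:     1  2  1  2  1  2  2  2  2  3
Maximum is 3.

3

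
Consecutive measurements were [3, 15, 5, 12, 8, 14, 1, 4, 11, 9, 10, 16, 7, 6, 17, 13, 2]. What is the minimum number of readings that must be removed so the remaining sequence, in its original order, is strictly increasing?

Fewest deletions = n − (longest strictly increasing subsequence).
i:      1  2  3  4  5  6  7  8  9 10 11 12 13 14 15 16 17
a[i]:   3 15  5 12  8 14  1  4 11  9 10 16  7  6 17 13  2
dp:     1  2  2  3  3  4  1  2  4  4  5  6  3  3  7  6  2
max dp = 7, so deletions = 17 − 7 = 10.

10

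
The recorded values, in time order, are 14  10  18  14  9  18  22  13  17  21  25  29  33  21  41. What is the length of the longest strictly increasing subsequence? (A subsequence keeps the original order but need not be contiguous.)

8

Track the smallest tail for each achievable length (strict):
14 → extends → [14]
10 → replaces 14 → [10]
18 → extends → [10, 18]
14 → replaces 18 → [10, 14]
9 → replaces 10 → [9, 14]
18 → extends → [9, 14, 18]
22 → extends → [9, 14, 18, 22]
13 → replaces 14 → [9, 13, 18, 22]
17 → replaces 18 → [9, 13, 17, 22]
21 → replaces 22 → [9, 13, 17, 21]
25 → extends → [9, 13, 17, 21, 25]
29 → extends → [9, 13, 17, 21, 25, 29]
33 → extends → [9, 13, 17, 21, 25, 29, 33]
21 → already a tail → [9, 13, 17, 21, 25, 29, 33]
41 → extends → [9, 13, 17, 21, 25, 29, 33, 41]
Eight tails, so the longest strictly increasing subsequence has length 8 (e.g. 10, 14, 18, 22, 25, 29, 33, 41).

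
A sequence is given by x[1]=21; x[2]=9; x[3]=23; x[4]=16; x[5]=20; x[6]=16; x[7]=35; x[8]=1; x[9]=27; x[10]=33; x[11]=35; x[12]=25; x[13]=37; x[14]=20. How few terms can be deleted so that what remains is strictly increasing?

7

Fewest deletions = n − (longest strictly increasing subsequence).
Patience tails:
21 → extends → [21]
9 → replaces 21 → [9]
23 → extends → [9, 23]
16 → replaces 23 → [9, 16]
20 → extends → [9, 16, 20]
16 → already a tail → [9, 16, 20]
35 → extends → [9, 16, 20, 35]
1 → replaces 9 → [1, 16, 20, 35]
27 → replaces 35 → [1, 16, 20, 27]
33 → extends → [1, 16, 20, 27, 33]
35 → extends → [1, 16, 20, 27, 33, 35]
25 → replaces 27 → [1, 16, 20, 25, 33, 35]
37 → extends → [1, 16, 20, 25, 33, 35, 37]
20 → already a tail → [1, 16, 20, 25, 33, 35, 37]
Longest strictly increasing subsequence has length 7, so deletions = 14 − 7 = 7.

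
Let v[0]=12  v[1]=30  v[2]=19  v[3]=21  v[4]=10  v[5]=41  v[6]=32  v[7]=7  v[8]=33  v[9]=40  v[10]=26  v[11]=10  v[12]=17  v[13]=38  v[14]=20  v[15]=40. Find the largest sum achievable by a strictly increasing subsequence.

Let S[i] be the best sum of a strictly increasing subsequence ending at i:
i:       0   1   2   3   4   5   6   7   8   9  10  11  12  13  14  15
v[i]:   12  30  19  21  10  41  32   7  33  40  26  10  17  38  20  40
S:      12  42  31  52  10  93  84   7 117 157  78  17  34 155  54 195
Maximum is 195 (e.g. 12 + 19 + 21 + 32 + 33 + 38 + 40).

195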